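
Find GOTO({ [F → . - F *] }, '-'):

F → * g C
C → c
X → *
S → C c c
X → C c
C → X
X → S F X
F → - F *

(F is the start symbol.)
GOTO(I, '-') = CLOSURE({ [A → αX.β] : [A → α.Xβ] ∈ I, X = '-' })

Items with dot before '-', with the dot advanced:
  [F → . - F *] → [F → - . F *]
Closure of the advanced items:
  [F → - . F *] has the dot before F: add [F → . * g C], [F → . - F *]

GOTO = { [F → - . F *], [F → . * g C], [F → . - F *] }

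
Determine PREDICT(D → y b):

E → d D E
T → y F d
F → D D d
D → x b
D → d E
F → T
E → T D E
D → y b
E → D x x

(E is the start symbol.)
PREDICT(D → y b) = (FIRST(RHS) \ {ε}) ∪ (FOLLOW(D) if ε ∈ FIRST(RHS), i.e. RHS ⇒* ε)
FIRST(y b) = { 'y' }
ε ∉ FIRST(y b), so FOLLOW(D) is not added.
PREDICT(D → y b) = { 'y' }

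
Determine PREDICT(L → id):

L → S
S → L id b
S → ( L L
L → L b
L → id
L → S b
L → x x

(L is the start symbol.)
{ 'id' }

PREDICT(L → id) = (FIRST(RHS) \ {ε}) ∪ (FOLLOW(L) if ε ∈ FIRST(RHS), i.e. RHS ⇒* ε)
FIRST(id) = { 'id' }
ε ∉ FIRST(id), so FOLLOW(L) is not added.
PREDICT(L → id) = { 'id' }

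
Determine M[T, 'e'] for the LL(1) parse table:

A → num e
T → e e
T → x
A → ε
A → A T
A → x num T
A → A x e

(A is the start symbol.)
To find M[T, 'e'], we find productions for T where 'e' is in the predict set (PREDICT(N → α) = (FIRST(α) \ {ε}) ∪ (FOLLOW(N) if α ⇒* ε)).

T → e e: PREDICT = { 'e' }
  'e' is in predict set, so this production goes in M[T, 'e']
T → x: PREDICT = { 'x' }

M[T, 'e'] = T → e e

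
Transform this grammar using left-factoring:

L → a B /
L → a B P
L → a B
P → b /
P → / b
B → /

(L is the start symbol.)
Left-factoring transforms A → αβ₁ | αβ₂ into A → αA' and A' → β₁ | β₂
(α is the longest common prefix among the alternatives). Repeat until
no nonterminal has two alternatives with a common prefix.

Round 1: L has alternatives sharing prefix 'a B'. Introduce L': L → a B L'
  Add: L' → /
  Add: L' → P
  Add: L' → ε

No remaining common prefixes — done.

Resulting grammar:
L → a B L'
L' → /
L' → P
L' → ε
P → b /
P → / b
B → /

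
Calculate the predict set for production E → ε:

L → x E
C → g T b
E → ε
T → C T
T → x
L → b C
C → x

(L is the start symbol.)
PREDICT(E → ε) = (FIRST(RHS) \ {ε}) ∪ (FOLLOW(E) if ε ∈ FIRST(RHS), i.e. RHS ⇒* ε)
The right-hand side is ε (FIRST(ε) = { ε }), so the predict set is FOLLOW(E) = { $ }
PREDICT(E → ε) = { $ }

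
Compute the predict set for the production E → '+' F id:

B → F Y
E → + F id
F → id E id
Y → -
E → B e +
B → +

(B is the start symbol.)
{ '+' }

PREDICT(E → '+' F id) = (FIRST(RHS) \ {ε}) ∪ (FOLLOW(E) if ε ∈ FIRST(RHS), i.e. RHS ⇒* ε)
FIRST('+' F id) = { '+' }
ε ∉ FIRST('+' F id), so FOLLOW(E) is not added.
PREDICT(E → '+' F id) = { '+' }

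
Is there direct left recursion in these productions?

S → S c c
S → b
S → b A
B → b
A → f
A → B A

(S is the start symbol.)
Yes, S is left-recursive

S → S c c: LEFT RECURSIVE (starts with S)
S → b: starts with b
S → b A: starts with b
B → b: starts with b
A → f: starts with f
A → B A: starts with B

The grammar has direct left recursion on: S.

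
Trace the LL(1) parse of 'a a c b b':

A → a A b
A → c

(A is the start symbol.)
LL(1) parsing maintains a stack (initially the start symbol over $) and the input. At each step: if the stack top is a terminal, match it against the current input token; if it is a non-terminal N, replace it with the RHS of M[N, lookahead] (the unique production whose predict set contains the lookahead).

Stack is shown with the top on the left.

Stack      Input        Action
------------------------------
A $        a a c b b $  output A → a A b
a A b $    a a c b b $  match 'a'
A b $      a c b b $    output A → a A b
a A b b $  a c b b $    match 'a'
A b b $    c b b $      output A → c
c b b $    c b b $      match 'c'
b b $      b b $        match 'b'
b $        b $          match 'b'
$          $            accept

The string is accepted.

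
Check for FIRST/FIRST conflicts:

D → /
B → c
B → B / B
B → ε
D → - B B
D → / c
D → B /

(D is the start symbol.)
A FIRST/FIRST conflict occurs when two productions N → α and N → β for the same non-terminal have FIRST(α) ∩ FIRST(β) ≠ ∅ (with ε ∈ FIRST of a nullable right-hand side, so two nullable alternatives also conflict).

FIRST sets of the non-terminals at (or reachable through a nullable prefix from) the front of some alternative:
  FIRST(B) = { '/', 'c', ε }

Productions for D:
  D → /: FIRST = { '/' }
  D → - B B: FIRST = { '-' }
  D → / c: FIRST = { '/' }
  D → B /: FIRST = { '/', 'c' }
Productions for B:
  B → c: FIRST = { 'c' }
  B → B / B: FIRST = { '/', 'c' }
  B → ε: FIRST = { ε }

Conflict for D: D → / and D → / c
  Overlap: { '/' }
Conflict for D: D → / and D → B /
  Overlap: { '/' }
Conflict for D: D → / c and D → B /
  Overlap: { '/' }
Conflict for B: B → c and B → B / B
  Overlap: { 'c' }

Answer: Yes. D → '/' / D → '/' c on { '/' }; D → '/' / D → B '/' on { '/' }; D → '/' c / D → B '/' on { '/' }; B → c / B → B '/' B on { 'c' }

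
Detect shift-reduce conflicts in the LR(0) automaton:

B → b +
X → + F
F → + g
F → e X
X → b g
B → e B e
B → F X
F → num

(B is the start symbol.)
No shift-reduce conflicts

A shift-reduce conflict occurs when an LR(0) state has both:
  - a complete (reduce) item [A → α .] (dot at the end), and
  - a shift item [B → β . c γ] (dot before a terminal).

Augment with B' → B and build the canonical LR(0) collection (I0 = CLOSURE({[B' → . B]}), then GOTO on every symbol after a dot until no new states appear). It has 20 states:
  I0: { [B → . F X], [B → . b +], [B → . e B e], [B' → . B], [F → . + g], [F → . e X], [F → . num] }  — shift
  I1: { [F → + . g] }  — shift
  I2: { [B' → B .] }  — accept
  I3: { [B → F . X], [X → . + F], [X → . b g] }  — shift
  I4: { [B → b . +] }  — shift
  I5: { [B → . F X], [B → . b +], [B → . e B e], [B → e . B e], [F → . + g], [F → . e X], [F → . num], [F → e . X], [X → . + F], [X → . b g] }  — shift
  I6: { [F → num .] }  — reduce
  I7: { [F → + . g], [F → . + g], [F → . e X], [F → . num], [X → + . F] }  — shift
  I8: { [B → e B . e] }  — shift
  I9: { [F → e X .] }  — reduce
  I10: { [B → b . +], [X → b . g] }  — shift
  I11: { [B → b + .] }  — reduce
  I12: { [X → b g .] }  — reduce
  I13: { [B → e B e .] }  — reduce
  I14: { [X → + F .] }  — reduce
  I15: { [F → e . X], [X → . + F], [X → . b g] }  — shift
  I16: { [F → + g .] }  — reduce
  I17: { [F → . + g], [F → . e X], [F → . num], [X → + . F] }  — shift
  I18: { [X → b . g] }  — shift
  I19: { [B → F X .] }  — reduce

No state contains both a complete item and a shift item.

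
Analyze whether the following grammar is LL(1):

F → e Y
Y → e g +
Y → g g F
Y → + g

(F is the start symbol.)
A grammar is LL(1) if for each non-terminal N with multiple productions, the predict sets of those productions are pairwise disjoint, where PREDICT(N → α) = (FIRST(α) \ {ε}) ∪ (FOLLOW(N) if α ⇒* ε).

For Y:
  PREDICT(Y → e g '+') = { 'e' }
  PREDICT(Y → g g F) = { 'g' }
  PREDICT(Y → '+' g) = { '+' }
F has a single production, so nothing to check there.

All predict sets are disjoint. The grammar IS LL(1).

Answer: Yes, the grammar is LL(1).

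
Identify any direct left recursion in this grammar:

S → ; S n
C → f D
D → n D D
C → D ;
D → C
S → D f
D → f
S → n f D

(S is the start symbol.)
No direct left recursion

S → ; S n: starts with ';'
C → f D: starts with f
D → n D D: starts with n
C → D ;: starts with D
D → C: starts with C
S → D f: starts with D
D → f: starts with f
S → n f D: starts with n

No direct left recursion found.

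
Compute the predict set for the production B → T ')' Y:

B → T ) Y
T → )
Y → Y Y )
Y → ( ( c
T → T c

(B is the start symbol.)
PREDICT(B → T ')' Y) = (FIRST(RHS) \ {ε}) ∪ (FOLLOW(B) if ε ∈ FIRST(RHS), i.e. RHS ⇒* ε)
FIRST(T) = { ')' }
FIRST(T ')' Y) = { ')' }
ε ∉ FIRST(T ')' Y), so FOLLOW(B) is not added.
PREDICT(B → T ')' Y) = { ')' }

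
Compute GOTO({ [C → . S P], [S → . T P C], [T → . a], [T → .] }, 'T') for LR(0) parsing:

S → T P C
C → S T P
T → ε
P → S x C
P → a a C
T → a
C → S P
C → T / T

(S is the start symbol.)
GOTO(I, 'T') = CLOSURE({ [A → αX.β] : [A → α.Xβ] ∈ I, X = 'T' })

Items with dot before 'T', with the dot advanced:
  [S → . T P C] → [S → T . P C]
Closure of the advanced items:
  [S → T . P C] has the dot before P: add [P → . S x C], [P → . a a C]
  [P → . S x C] has the dot before S: add [S → . T P C]
  [S → . T P C] has the dot before T: add [T → .], [T → . a]

GOTO = { [P → . S x C], [P → . a a C], [S → . T P C], [S → T . P C], [T → . a], [T → .] }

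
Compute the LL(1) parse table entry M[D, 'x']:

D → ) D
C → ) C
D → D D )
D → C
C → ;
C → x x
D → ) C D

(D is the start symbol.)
D → D D ), D → C

To find M[D, 'x'], we find productions for D where 'x' is in the predict set (PREDICT(N → α) = (FIRST(α) \ {ε}) ∪ (FOLLOW(N) if α ⇒* ε)).

Relevant sets:
  FIRST(D) = { ')', ';', 'x' }
  FIRST(C) = { ')', ';', 'x' }

D → ) D: PREDICT = { ')' }
D → D D ): PREDICT = { ')', ';', 'x' }
  'x' is in predict set, so this production goes in M[D, 'x']
D → C: PREDICT = { ')', ';', 'x' }
  'x' is in predict set, so this production goes in M[D, 'x']
D → ) C D: PREDICT = { ')' }

M[D, 'x'] = D → D D ), D → C  (a multiply-defined cell — the grammar is not LL(1))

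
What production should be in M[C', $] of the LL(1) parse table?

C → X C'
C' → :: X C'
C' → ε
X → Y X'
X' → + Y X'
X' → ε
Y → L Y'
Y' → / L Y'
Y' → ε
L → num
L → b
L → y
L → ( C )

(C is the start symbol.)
To find M[C', $], we find productions for C' where $ is in the predict set (PREDICT(N → α) = (FIRST(α) \ {ε}) ∪ (FOLLOW(N) if α ⇒* ε)).

Relevant sets:
  FOLLOW(C') = { $, ')' }

C' → :: X C': PREDICT = { '::' }
C' → ε: PREDICT = { $, ')' }
  $ is in predict set, so this production goes in M[C', $]

M[C', $] = C' → ε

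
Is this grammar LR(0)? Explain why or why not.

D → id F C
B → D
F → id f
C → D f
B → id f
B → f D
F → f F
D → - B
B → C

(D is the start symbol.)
No. Shift-reduce conflict between [B → D .] and [C → D . f]

A grammar is LR(0) if no state in the canonical LR(0) collection has:
  - both a shift item (dot before a terminal) and a complete item (shift-reduce conflict), or
  - two or more complete items (reduce-reduce conflict; the accept item [D' → D .] counts as a complete item here).

Augment with D' → D and build the canonical LR(0) collection (I0 = CLOSURE({[D' → . D]}), then GOTO on every symbol after a dot until no new states appear). It has 19 states:
  I0: { [D → . - B], [D → . id F C], [D' → . D] }  — shift
  I1: { [B → . C], [B → . D], [B → . f D], [B → . id f], [C → . D f], [D → - . B], [D → . - B], [D → . id F C] }  — shift
  I2: { [D' → D .] }  — accept
  I3: { [D → id . F C], [F → . f F], [F → . id f] }  — shift
  I4: { [C → . D f], [D → . - B], [D → . id F C], [D → id F . C] }  — shift
  I5: { [F → . f F], [F → . id f], [F → f . F] }  — shift
  I6: { [F → id . f] }  — shift
  I7: { [F → id f .] }  — reduce
  I8: { [F → f F .] }  — reduce
  I9: { [D → id F C .] }  — reduce
  I10: { [C → D . f] }  — shift
  I11: { [C → D f .] }  — reduce
  I12: { [D → - B .] }  — reduce
  I13: { [B → C .] }  — reduce
  I14: { [B → D .], [C → D . f] }  — shift, reduce
  I15: { [B → f . D], [D → . - B], [D → . id F C] }  — shift
  I16: { [B → id . f], [D → id . F C], [F → . f F], [F → . id f] }  — shift
  I17: { [B → id f .], [F → . f F], [F → . id f], [F → f . F] }  — shift, reduce
  I18: { [B → f D .] }  — reduce

Conflict in state I14:
  Shift-reduce conflict between [B → D .] and [C → D . f]
So the grammar is NOT LR(0).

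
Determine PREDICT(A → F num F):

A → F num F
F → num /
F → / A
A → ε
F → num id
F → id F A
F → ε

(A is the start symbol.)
{ '/', 'id', 'num' }

PREDICT(A → F num F) = (FIRST(RHS) \ {ε}) ∪ (FOLLOW(A) if ε ∈ FIRST(RHS), i.e. RHS ⇒* ε)
FIRST(F) = { '/', 'id', 'num', ε }
FIRST(F num F) = { '/', 'id', 'num' }
ε ∉ FIRST(F num F), so FOLLOW(A) is not added.
PREDICT(A → F num F) = { '/', 'id', 'num' }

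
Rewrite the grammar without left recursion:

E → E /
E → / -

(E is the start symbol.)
E → / - E'
E' → / E'
E' → ε

E is directly left-recursive. The standard transformation for
  A → A α₁ | ... | A α_m | β₁ | ... | β_n
is
  A  → β₁ A' | ... | β_n A'
  A' → α₁ A' | ... | α_m A' | ε

E → / - becomes E → / - E'
E → E / becomes E' → / E'
Add E' → ε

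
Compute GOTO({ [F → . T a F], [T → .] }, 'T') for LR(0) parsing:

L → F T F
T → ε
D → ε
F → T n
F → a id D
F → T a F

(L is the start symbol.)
GOTO(I, 'T') = CLOSURE({ [A → αX.β] : [A → α.Xβ] ∈ I, X = 'T' })

Items with dot before 'T', with the dot advanced:
  [F → . T a F] → [F → T . a F]
Closure adds nothing (no advanced item has the dot before a non-terminal).

GOTO = { [F → T . a F] }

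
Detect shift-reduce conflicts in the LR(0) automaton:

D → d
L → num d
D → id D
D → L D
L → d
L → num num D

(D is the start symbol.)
A shift-reduce conflict occurs when an LR(0) state has both:
  - a complete (reduce) item [A → α .] (dot at the end), and
  - a shift item [B → β . c γ] (dot before a terminal).

Augment with D' → D and build the canonical LR(0) collection (I0 = CLOSURE({[D' → . D]}), then GOTO on every symbol after a dot until no new states appear). It has 11 states:
  I0: { [D → . L D], [D → . d], [D → . id D], [D' → . D], [L → . d], [L → . num d], [L → . num num D] }  — shift
  I1: { [D' → D .] }  — accept
  I2: { [D → . L D], [D → . d], [D → . id D], [D → L . D], [L → . d], [L → . num d], [L → . num num D] }  — shift
  I3: { [D → d .], [L → d .] }  — 2 reduces
  I4: { [D → . L D], [D → . d], [D → . id D], [D → id . D], [L → . d], [L → . num d], [L → . num num D] }  — shift
  I5: { [L → num . d], [L → num . num D] }  — shift
  I6: { [L → num d .] }  — reduce
  I7: { [D → . L D], [D → . d], [D → . id D], [L → . d], [L → . num d], [L → . num num D], [L → num num . D] }  — shift
  I8: { [L → num num D .] }  — reduce
  I9: { [D → id D .] }  — reduce
  I10: { [D → L D .] }  — reduce

No state contains both a complete item and a shift item.

Answer: No shift-reduce conflicts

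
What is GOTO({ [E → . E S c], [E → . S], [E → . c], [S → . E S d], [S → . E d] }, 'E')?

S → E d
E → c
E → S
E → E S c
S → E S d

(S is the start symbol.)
GOTO(I, 'E') = CLOSURE({ [A → αX.β] : [A → α.Xβ] ∈ I, X = 'E' })

Items with dot before 'E', with the dot advanced:
  [E → . E S c] → [E → E . S c]
  [S → . E S d] → [S → E . S d]
  [S → . E d] → [S → E . d]
Closure of the advanced items:
  [E → E . S c] has the dot before S: add [S → . E d], [S → . E S d]
  [S → . E d] has the dot before E: add [E → . c], [E → . S], [E → . E S c]

GOTO = { [E → . E S c], [E → . S], [E → . c], [E → E . S c], [S → . E S d], [S → . E d], [S → E . S d], [S → E . d] }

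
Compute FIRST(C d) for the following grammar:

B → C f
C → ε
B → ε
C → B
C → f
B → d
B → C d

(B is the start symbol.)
FIRST sets of the non-terminals involved (from the grammar, by fixed-point iteration):
  FIRST(C) = { 'd', 'f', ε }

To compute FIRST(C d), process the symbols left to right:
Symbol C is a non-terminal. Add FIRST(C) \ {ε} = { 'd', 'f' }
C is nullable (ε ∈ FIRST(C)), continue to the next symbol.
Symbol d is a terminal. Add 'd' and stop.
FIRST(C d) = { 'd', 'f' }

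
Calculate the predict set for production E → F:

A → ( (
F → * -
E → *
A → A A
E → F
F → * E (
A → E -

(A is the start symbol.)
PREDICT(E → F) = (FIRST(RHS) \ {ε}) ∪ (FOLLOW(E) if ε ∈ FIRST(RHS), i.e. RHS ⇒* ε)
FIRST(F) = { '*' }
FIRST(F) = { '*' }
ε ∉ FIRST(F), so FOLLOW(E) is not added.
PREDICT(E → F) = { '*' }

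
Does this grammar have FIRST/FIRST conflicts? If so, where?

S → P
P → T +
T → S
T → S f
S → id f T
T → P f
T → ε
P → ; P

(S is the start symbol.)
Yes. S → P / S → id f T on { 'id' }; P → T '+' / P → ';' P on { ';' }; T → S / T → S f on { '+', ';', 'id' }; T → S / T → P f on { '+', ';', 'id' }; T → S f / T → P f on { '+', ';', 'id' }

FIRST sets of the non-terminals at (or reachable through a nullable prefix from) the front of some alternative:
  FIRST(P) = { '+', ';', 'id' }
  FIRST(T) = { '+', ';', 'id', ε }
  FIRST(S) = { '+', ';', 'id' }

Productions for S:
  S → P: FIRST = { '+', ';', 'id' }
  S → id f T: FIRST = { 'id' }
Productions for P:
  P → T +: FIRST = { '+', ';', 'id' }
  P → ; P: FIRST = { ';' }
Productions for T:
  T → S: FIRST = { '+', ';', 'id' }
  T → S f: FIRST = { '+', ';', 'id' }
  T → P f: FIRST = { '+', ';', 'id' }
  T → ε: FIRST = { ε }

Conflict for S: S → P and S → id f T
  Overlap: { 'id' }
Conflict for P: P → T + and P → ; P
  Overlap: { ';' }
Conflict for T: T → S and T → S f
  Overlap: { '+', ';', 'id' }
Conflict for T: T → S and T → P f
  Overlap: { '+', ';', 'id' }
Conflict for T: T → S f and T → P f
  Overlap: { '+', ';', 'id' }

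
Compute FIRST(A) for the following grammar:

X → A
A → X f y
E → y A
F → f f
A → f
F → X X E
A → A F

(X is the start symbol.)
{ 'f' }

FIRST sets of the other non-terminals involved (by the same procedure, iterated to a fixed point):
  FIRST(X) = { 'f' }

From A → X f y:
  - X is a non-terminal: add FIRST(X) \ {ε} = { 'f' }
    X is not nullable, so stop
From A → f:
  - f is a terminal: add 'f' and stop
From A → A F:
  - A is the symbol being defined: contributes nothing new
    A is not nullable, so stop

Collecting: FIRST(A) = { 'f' }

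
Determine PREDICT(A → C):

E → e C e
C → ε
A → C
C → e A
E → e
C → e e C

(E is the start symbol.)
{ 'e' }

PREDICT(A → C) = (FIRST(RHS) \ {ε}) ∪ (FOLLOW(A) if ε ∈ FIRST(RHS), i.e. RHS ⇒* ε)
FIRST(C) = { 'e', ε }
FIRST(C) = { 'e', ε }
ε ∈ FIRST(C) (the right-hand side is nullable), so add FOLLOW(A) = { 'e' }
PREDICT(A → C) = { 'e' }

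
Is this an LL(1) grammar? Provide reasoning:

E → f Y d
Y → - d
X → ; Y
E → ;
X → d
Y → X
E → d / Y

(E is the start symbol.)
Yes, the grammar is LL(1).

A grammar is LL(1) if for each non-terminal N with multiple productions, the predict sets of those productions are pairwise disjoint, where PREDICT(N → α) = (FIRST(α) \ {ε}) ∪ (FOLLOW(N) if α ⇒* ε).

Relevant sets:
  FIRST(X) = { ';', 'd' }

For E:
  PREDICT(E → f Y d) = { 'f' }
  PREDICT(E → ';') = { ';' }
  PREDICT(E → d '/' Y) = { 'd' }
For Y:
  PREDICT(Y → '-' d) = { '-' }
  PREDICT(Y → X) = { ';', 'd' }
For X:
  PREDICT(X → ';' Y) = { ';' }
  PREDICT(X → d) = { 'd' }

All predict sets are disjoint. The grammar IS LL(1).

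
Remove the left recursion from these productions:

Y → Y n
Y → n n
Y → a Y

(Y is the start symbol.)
Y → n n Y'
Y → a Y Y'
Y' → n Y'
Y' → ε

Y is directly left-recursive. The standard transformation for
  A → A α₁ | ... | A α_m | β₁ | ... | β_n
is
  A  → β₁ A' | ... | β_n A'
  A' → α₁ A' | ... | α_m A' | ε

Y → n n becomes Y → n n Y'
Y → a Y becomes Y → a Y Y'
Y → Y n becomes Y' → n Y'
Add Y' → ε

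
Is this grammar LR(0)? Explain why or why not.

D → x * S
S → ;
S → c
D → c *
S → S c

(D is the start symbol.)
A grammar is LR(0) if no state in the canonical LR(0) collection has:
  - both a shift item (dot before a terminal) and a complete item (shift-reduce conflict), or
  - two or more complete items (reduce-reduce conflict; the accept item [D' → D .] counts as a complete item here).

Augment with D' → D and build the canonical LR(0) collection (I0 = CLOSURE({[D' → . D]}), then GOTO on every symbol after a dot until no new states appear). It has 10 states:
  I0: { [D → . c *], [D → . x * S], [D' → . D] }  — shift
  I1: { [D' → D .] }  — accept
  I2: { [D → c . *] }  — shift
  I3: { [D → x . * S] }  — shift
  I4: { [D → x * . S], [S → . ;], [S → . S c], [S → . c] }  — shift
  I5: { [S → ; .] }  — reduce
  I6: { [D → x * S .], [S → S . c] }  — shift, reduce
  I7: { [S → c .] }  — reduce
  I8: { [S → S c .] }  — reduce
  I9: { [D → c * .] }  — reduce

Conflict in state I6:
  Shift-reduce conflict between [D → x * S .] and [S → S . c]
So the grammar is NOT LR(0).

Answer: No. Shift-reduce conflict between [D → x * S .] and [S → S . c]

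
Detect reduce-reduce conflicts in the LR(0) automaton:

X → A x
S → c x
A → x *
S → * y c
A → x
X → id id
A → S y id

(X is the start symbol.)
No reduce-reduce conflicts

Augment with X' → X and build the canonical LR(0) collection (I0 = CLOSURE({[X' → . X]}), then GOTO on every symbol after a dot until no new states appear). It has 16 states:
  I0: { [A → . S y id], [A → . x *], [A → . x], [S → . * y c], [S → . c x], [X → . A x], [X → . id id], [X' → . X] }  — shift
  I1: { [S → * . y c] }  — shift
  I2: { [X → A . x] }  — shift
  I3: { [A → S . y id] }  — shift
  I4: { [X' → X .] }  — accept
  I5: { [S → c . x] }  — shift
  I6: { [X → id . id] }  — shift
  I7: { [A → x . *], [A → x .] }  — shift, reduce
  I8: { [A → x * .] }  — reduce
  I9: { [X → id id .] }  — reduce
  I10: { [S → c x .] }  — reduce
  I11: { [A → S y . id] }  — shift
  I12: { [A → S y id .] }  — reduce
  I13: { [X → A x .] }  — reduce
  I14: { [S → * y . c] }  — shift
  I15: { [S → * y c .] }  — reduce

No state contains more than one complete item.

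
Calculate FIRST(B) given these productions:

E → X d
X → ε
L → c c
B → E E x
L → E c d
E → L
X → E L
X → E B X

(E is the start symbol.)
To compute FIRST(B), examine every production with B on the left-hand side, reading each right-hand side left to right until a non-nullable symbol is reached.

FIRST sets of the other non-terminals involved (by the same procedure, iterated to a fixed point):
  FIRST(E) = { 'c', 'd' }

From B → E E x:
  - E is a non-terminal: add FIRST(E) \ {ε} = { 'c', 'd' }
    E is not nullable, so stop

Collecting: FIRST(B) = { 'c', 'd' }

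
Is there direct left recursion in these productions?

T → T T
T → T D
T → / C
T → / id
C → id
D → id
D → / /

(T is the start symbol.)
Direct left recursion occurs when N → N α for some non-terminal N (the right-hand side begins with the left-hand side itself).

T → T T: LEFT RECURSIVE (starts with T)
T → T D: LEFT RECURSIVE (starts with T)
T → / C: starts with '/'
T → / id: starts with '/'
C → id: starts with id
D → id: starts with id
D → / /: starts with '/'

The grammar has direct left recursion on: T.

Answer: Yes, T is left-recursive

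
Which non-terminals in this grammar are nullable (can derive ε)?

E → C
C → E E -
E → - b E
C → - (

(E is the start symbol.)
A non-terminal is nullable if it can derive ε (the empty string): either it has an ε-production, or it has a production whose right-hand side consists entirely of nullable non-terminals.

There are no ε-productions, so no non-terminal can derive ε.
No non-terminals are nullable.

Answer: None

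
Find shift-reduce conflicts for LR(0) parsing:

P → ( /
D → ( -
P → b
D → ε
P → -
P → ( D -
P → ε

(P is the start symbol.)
Yes — I0: [P → .] vs [P → . ( /]; I1: [D → .] vs [D → . ( -]

Augment with P' → P and build the canonical LR(0) collection (I0 = CLOSURE({[P' → . P]}), then GOTO on every symbol after a dot until no new states appear). It has 10 states:
  I0: { [P → . ( /], [P → . ( D -], [P → . -], [P → . b], [P → .], [P' → . P] }  — shift, reduce
  I1: { [D → . ( -], [D → .], [P → ( . /], [P → ( . D -] }  — shift, reduce
  I2: { [P → - .] }  — reduce
  I3: { [P' → P .] }  — accept
  I4: { [P → b .] }  — reduce
  I5: { [D → ( . -] }  — shift
  I6: { [P → ( / .] }  — reduce
  I7: { [P → ( D . -] }  — shift
  I8: { [P → ( D - .] }  — reduce
  I9: { [D → ( - .] }  — reduce

I0 contains reduce item [P → .] and shift items [P → . ( /], [P → . ( D -], [P → . -], [P → . b] — shift-reduce conflict.
I1 contains reduce item [D → .] and shift items [D → . ( -], [P → ( . /] — shift-reduce conflict.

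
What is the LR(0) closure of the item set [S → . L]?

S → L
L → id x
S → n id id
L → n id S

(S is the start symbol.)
{ [L → . id x], [L → . n id S], [S → . L] }

To compute CLOSURE, for each item [A → α.Bβ] where B is a non-terminal, add [B → .γ] for all productions B → γ; repeat for the newly added items until nothing changes.

Start with: [S → . L]
  [S → . L] has the dot before L: add [L → . id x], [L → . n id S]
No further items can be added.

CLOSURE = { [L → . id x], [L → . n id S], [S → . L] }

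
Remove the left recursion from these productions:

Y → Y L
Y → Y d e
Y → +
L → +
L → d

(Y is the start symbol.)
Y is directly left-recursive. The standard transformation for
  A → A α₁ | ... | A α_m | β₁ | ... | β_n
is
  A  → β₁ A' | ... | β_n A'
  A' → α₁ A' | ... | α_m A' | ε

Y → + becomes Y → + Y'
Y → Y L becomes Y' → L Y'
Y → Y d e becomes Y' → d e Y'
Add Y' → ε

Productions for other non-terminals are unchanged:
  L → +
  L → d

Resulting grammar:
Y → + Y'
Y' → L Y'
Y' → d e Y'
Y' → ε
L → +
L → d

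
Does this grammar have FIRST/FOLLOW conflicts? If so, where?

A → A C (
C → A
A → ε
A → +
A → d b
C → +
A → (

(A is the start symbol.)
A FIRST/FOLLOW conflict occurs when a non-terminal N has a nullable alternative N → β (β ⇒* ε) and another alternative N → α with FIRST(α) ∩ FOLLOW(N) ≠ ∅: on such a lookahead the parser cannot decide between expanding α and letting N vanish via β.

Nullable non-terminals: A, C.
FIRST sets used below: FIRST(A) = { '(', '+', 'd', ε }, FIRST(C) = { '(', '+', 'd', ε }

A: nullable alternative(s) A → ε; FOLLOW(A) = { $, '(', '+', 'd' }
  A → A C (: FIRST \ {ε} = { '(', '+', 'd' } — overlaps FOLLOW(A) on { '(', '+', 'd' }: CONFLICT
  A → ε: FIRST \ {ε} = { } — this is the only nullable alternative, skip
  A → +: FIRST \ {ε} = { '+' } — overlaps FOLLOW(A) on { '+' }: CONFLICT
  A → d b: FIRST \ {ε} = { 'd' } — overlaps FOLLOW(A) on { 'd' }: CONFLICT
  A → (: FIRST \ {ε} = { '(' } — overlaps FOLLOW(A) on { '(' }: CONFLICT

C: nullable alternative(s) C → A; FOLLOW(C) = { '(' }
  C → A: FIRST \ {ε} = { '(', '+', 'd' } — this is the only nullable alternative, skip
  C → +: FIRST \ {ε} = { '+' } — disjoint from FOLLOW(C)

So the grammar has 4 FIRST/FOLLOW conflicts (marked CONFLICT above).

Answer: Yes. A → A C '(' with FOLLOW(A) on { '(', '+', 'd' }; A → '+' with FOLLOW(A) on { '+' }; A → d b with FOLLOW(A) on { 'd' }; A → '(' with FOLLOW(A) on { '(' }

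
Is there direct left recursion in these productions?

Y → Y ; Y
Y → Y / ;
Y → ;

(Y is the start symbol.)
Direct left recursion occurs when N → N α for some non-terminal N (the right-hand side begins with the left-hand side itself).

Y → Y ; Y: LEFT RECURSIVE (starts with Y)
Y → Y / ;: LEFT RECURSIVE (starts with Y)
Y → ;: starts with ';'

The grammar has direct left recursion on: Y.

Answer: Yes, Y is left-recursive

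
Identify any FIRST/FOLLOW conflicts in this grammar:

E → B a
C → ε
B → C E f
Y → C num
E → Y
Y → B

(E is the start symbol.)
No FIRST/FOLLOW conflicts.

Nullable non-terminals: C.
C has a nullable alternative but only one production, so nothing to check.

B, E, Y have no nullable alternative, so no FIRST/FOLLOW check is needed there.

No FIRST/FOLLOW conflicts found.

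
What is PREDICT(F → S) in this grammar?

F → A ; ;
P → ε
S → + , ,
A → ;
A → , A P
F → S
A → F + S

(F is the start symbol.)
{ '+' }

PREDICT(F → S) = (FIRST(RHS) \ {ε}) ∪ (FOLLOW(F) if ε ∈ FIRST(RHS), i.e. RHS ⇒* ε)
FIRST(S) = { '+' }
FIRST(S) = { '+' }
ε ∉ FIRST(S), so FOLLOW(F) is not added.
PREDICT(F → S) = { '+' }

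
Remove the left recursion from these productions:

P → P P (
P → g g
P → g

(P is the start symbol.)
P is directly left-recursive. The standard transformation for
  A → A α₁ | ... | A α_m | β₁ | ... | β_n
is
  A  → β₁ A' | ... | β_n A'
  A' → α₁ A' | ... | α_m A' | ε

P → g g becomes P → g g P'
P → g becomes P → g P'
P → P P ( becomes P' → P ( P'
Add P' → ε

Resulting grammar:
P → g g P'
P → g P'
P' → P ( P'
P' → ε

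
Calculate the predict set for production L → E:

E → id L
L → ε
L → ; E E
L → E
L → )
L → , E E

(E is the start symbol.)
{ 'id' }

PREDICT(L → E) = (FIRST(RHS) \ {ε}) ∪ (FOLLOW(L) if ε ∈ FIRST(RHS), i.e. RHS ⇒* ε)
FIRST(E) = { 'id' }
FIRST(E) = { 'id' }
ε ∉ FIRST(E), so FOLLOW(L) is not added.
PREDICT(L → E) = { 'id' }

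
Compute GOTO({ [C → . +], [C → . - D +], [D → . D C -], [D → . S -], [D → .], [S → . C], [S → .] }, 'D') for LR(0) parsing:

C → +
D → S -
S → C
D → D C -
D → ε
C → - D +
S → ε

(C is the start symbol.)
GOTO(I, 'D') = CLOSURE({ [A → αX.β] : [A → α.Xβ] ∈ I, X = 'D' })

Items with dot before 'D', with the dot advanced:
  [D → . D C -] → [D → D . C -]
Closure of the advanced items:
  [D → D . C -] has the dot before C: add [C → . +], [C → . - D +]

GOTO = { [C → . +], [C → . - D +], [D → D . C -] }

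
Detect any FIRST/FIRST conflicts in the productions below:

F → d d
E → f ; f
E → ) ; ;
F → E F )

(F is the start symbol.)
FIRST sets of the non-terminals at (or reachable through a nullable prefix from) the front of some alternative:
  FIRST(E) = { ')', 'f' }

Productions for F:
  F → d d: FIRST = { 'd' }
  F → E F ): FIRST = { ')', 'f' }
Productions for E:
  E → f ; f: FIRST = { 'f' }
  E → ) ; ;: FIRST = { ')' }

All alternatives of each non-terminal have pairwise disjoint FIRST sets.

Answer: No FIRST/FIRST conflicts.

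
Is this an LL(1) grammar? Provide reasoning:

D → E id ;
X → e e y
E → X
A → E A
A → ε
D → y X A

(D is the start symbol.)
Yes, the grammar is LL(1).

A grammar is LL(1) if for each non-terminal N with multiple productions, the predict sets of those productions are pairwise disjoint, where PREDICT(N → α) = (FIRST(α) \ {ε}) ∪ (FOLLOW(N) if α ⇒* ε).

Relevant sets:
  FIRST(E) = { 'e' }
  FOLLOW(A) = { $ }

For D:
  PREDICT(D → E id ';') = { 'e' }
  PREDICT(D → y X A) = { 'y' }
For A:
  PREDICT(A → E A) = { 'e' }
  PREDICT(A → ε) = { $ }
X, E have a single production, so nothing to check there.

All predict sets are disjoint. The grammar IS LL(1).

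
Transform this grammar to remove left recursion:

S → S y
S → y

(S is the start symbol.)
S is directly left-recursive. The standard transformation for
  A → A α₁ | ... | A α_m | β₁ | ... | β_n
is
  A  → β₁ A' | ... | β_n A'
  A' → α₁ A' | ... | α_m A' | ε

S → y becomes S → y S'
S → S y becomes S' → y S'
Add S' → ε

Resulting grammar:
S → y S'
S' → y S'
S' → ε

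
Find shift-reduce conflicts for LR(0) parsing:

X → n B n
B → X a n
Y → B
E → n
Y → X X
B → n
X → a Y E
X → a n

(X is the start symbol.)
Augment with X' → X and build the canonical LR(0) collection (I0 = CLOSURE({[X' → . X]}), then GOTO on every symbol after a dot until no new states appear). It has 19 states:
  I0: { [X → . a Y E], [X → . a n], [X → . n B n], [X' → . X] }  — shift
  I1: { [X' → X .] }  — accept
  I2: { [B → . X a n], [B → . n], [X → . a Y E], [X → . a n], [X → . n B n], [X → a . Y E], [X → a . n], [Y → . B], [Y → . X X] }  — shift
  I3: { [B → . X a n], [B → . n], [X → . a Y E], [X → . a n], [X → . n B n], [X → n . B n] }  — shift
  I4: { [X → n B . n] }  — shift
  I5: { [B → X . a n] }  — shift
  I6: { [B → . X a n], [B → . n], [B → n .], [X → . a Y E], [X → . a n], [X → . n B n], [X → n . B n] }  — shift, reduce
  I7: { [B → X a . n] }  — shift
  I8: { [B → X a n .] }  — reduce
  I9: { [X → n B n .] }  — reduce
  I10: { [Y → B .] }  — reduce
  I11: { [B → X . a n], [X → . a Y E], [X → . a n], [X → . n B n], [Y → X . X] }  — shift
  I12: { [E → . n], [X → a Y . E] }  — shift
  I13: { [B → . X a n], [B → . n], [B → n .], [X → . a Y E], [X → . a n], [X → . n B n], [X → a n .], [X → n . B n] }  — shift, 2 reduces
  I14: { [X → a Y E .] }  — reduce
  I15: { [E → n .] }  — reduce
  I16: { [Y → X X .] }  — reduce
  I17: { [B → . X a n], [B → . n], [B → X a . n], [X → . a Y E], [X → . a n], [X → . n B n], [X → a . Y E], [X → a . n], [Y → . B], [Y → . X X] }  — shift
  I18: { [B → . X a n], [B → . n], [B → X a n .], [B → n .], [X → . a Y E], [X → . a n], [X → . n B n], [X → a n .], [X → n . B n] }  — shift, 3 reduces

I6 contains reduce item [B → n .] and shift items [B → . n], [X → . a Y E], [X → . a n], [X → . n B n] — shift-reduce conflict.
I13 contains reduce items [B → n .], [X → a n .] and shift items [B → . n], [X → . a Y E], [X → . a n], [X → . n B n] — shift-reduce conflict.
I18 contains reduce items [B → X a n .], [B → n .], [X → a n .] and shift items [B → . n], [X → . a Y E], [X → . a n], [X → . n B n] — shift-reduce conflict.

Answer: Yes — I6: [B → n .] vs [B → . n]; I13: [B → n .] vs [B → . n]; I18: [B → X a n .] vs [B → . n]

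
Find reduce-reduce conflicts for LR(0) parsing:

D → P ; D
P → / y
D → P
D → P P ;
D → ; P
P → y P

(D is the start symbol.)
A reduce-reduce conflict occurs when an LR(0) state has two complete items [A → α .] and [B → β .] — both call for a reduction, and with no lookahead the parser cannot choose between them.

Augment with D' → D and build the canonical LR(0) collection (I0 = CLOSURE({[D' → . D]}), then GOTO on every symbol after a dot until no new states appear). It has 13 states:
  I0: { [D → . ; P], [D → . P ; D], [D → . P P ;], [D → . P], [D' → . D], [P → . / y], [P → . y P] }  — shift
  I1: { [P → / . y] }  — shift
  I2: { [D → ; . P], [P → . / y], [P → . y P] }  — shift
  I3: { [D' → D .] }  — accept
  I4: { [D → P . ; D], [D → P . P ;], [D → P .], [P → . / y], [P → . y P] }  — shift, reduce
  I5: { [P → . / y], [P → . y P], [P → y . P] }  — shift
  I6: { [P → y P .] }  — reduce
  I7: { [D → . ; P], [D → . P ; D], [D → . P P ;], [D → . P], [D → P ; . D], [P → . / y], [P → . y P] }  — shift
  I8: { [D → P P . ;] }  — shift
  I9: { [D → P P ; .] }  — reduce
  I10: { [D → P ; D .] }  — reduce
  I11: { [D → ; P .] }  — reduce
  I12: { [P → / y .] }  — reduce

No state contains more than one complete item.

Answer: No reduce-reduce conflicts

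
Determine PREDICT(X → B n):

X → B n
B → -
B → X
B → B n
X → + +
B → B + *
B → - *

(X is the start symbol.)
{ '+', '-' }

PREDICT(X → B n) = (FIRST(RHS) \ {ε}) ∪ (FOLLOW(X) if ε ∈ FIRST(RHS), i.e. RHS ⇒* ε)
FIRST(B) = { '+', '-' }
FIRST(B n) = { '+', '-' }
ε ∉ FIRST(B n), so FOLLOW(X) is not added.
PREDICT(X → B n) = { '+', '-' }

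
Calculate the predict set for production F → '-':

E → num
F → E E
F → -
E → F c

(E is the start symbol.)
{ '-' }

PREDICT(F → '-') = (FIRST(RHS) \ {ε}) ∪ (FOLLOW(F) if ε ∈ FIRST(RHS), i.e. RHS ⇒* ε)
FIRST('-') = { '-' }
ε ∉ FIRST('-'), so FOLLOW(F) is not added.
PREDICT(F → '-') = { '-' }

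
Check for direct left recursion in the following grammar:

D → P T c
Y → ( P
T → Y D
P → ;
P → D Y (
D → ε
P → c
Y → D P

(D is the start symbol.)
Direct left recursion occurs when N → N α for some non-terminal N (the right-hand side begins with the left-hand side itself).

D → P T c: starts with P
Y → ( P: starts with '('
T → Y D: starts with Y
P → ;: starts with ';'
P → D Y (: starts with D
D → ε: starts with ε
P → c: starts with c
Y → D P: starts with D

No direct left recursion found.

Answer: No direct left recursion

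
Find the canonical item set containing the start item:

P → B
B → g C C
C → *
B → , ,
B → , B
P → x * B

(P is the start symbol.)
First, augment the grammar with P' → P
I₀ = CLOSURE({ [P' → . P] }):
  [P' → . P] has the dot before P: add [P → . B], [P → . x * B]
  [P → . B] has the dot before B: add [B → . g C C], [B → . , ,], [B → . , B]
No further items can be added.

I₀ = { [B → . , ,], [B → . , B], [B → . g C C], [P → . B], [P → . x * B], [P' → . P] }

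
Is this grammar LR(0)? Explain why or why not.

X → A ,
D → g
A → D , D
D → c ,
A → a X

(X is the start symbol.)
A grammar is LR(0) if no state in the canonical LR(0) collection has:
  - both a shift item (dot before a terminal) and a complete item (shift-reduce conflict), or
  - two or more complete items (reduce-reduce conflict; the accept item [X' → X .] counts as a complete item here).

Augment with X' → X and build the canonical LR(0) collection (I0 = CLOSURE({[X' → . X]}), then GOTO on every symbol after a dot until no new states appear). It has 12 states:
  I0: { [A → . D , D], [A → . a X], [D → . c ,], [D → . g], [X → . A ,], [X' → . X] }  — shift
  I1: { [X → A . ,] }  — shift
  I2: { [A → D . , D] }  — shift
  I3: { [X' → X .] }  — accept
  I4: { [A → . D , D], [A → . a X], [A → a . X], [D → . c ,], [D → . g], [X → . A ,] }  — shift
  I5: { [D → c . ,] }  — shift
  I6: { [D → g .] }  — reduce
  I7: { [D → c , .] }  — reduce
  I8: { [A → a X .] }  — reduce
  I9: { [A → D , . D], [D → . c ,], [D → . g] }  — shift
  I10: { [A → D , D .] }  — reduce
  I11: { [X → A , .] }  — reduce

Every state is either a pure shift/goto state or contains exactly one complete item and nothing to shift — no conflicts. The grammar is LR(0).

Answer: Yes, the grammar is LR(0)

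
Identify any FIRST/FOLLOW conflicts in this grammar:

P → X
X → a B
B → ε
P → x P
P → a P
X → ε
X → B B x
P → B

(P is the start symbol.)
No FIRST/FOLLOW conflicts.

Nullable non-terminals: B, P, X.
FIRST sets used below: FIRST(X) = { 'a', 'x', ε }, FIRST(B) = { ε }
B has a nullable alternative but only one production, so nothing to check.

P: nullable alternative(s) P → X, P → B; FOLLOW(P) = { $ }
  P → X: FIRST \ {ε} = { 'a', 'x' } — disjoint from FOLLOW(P)
  P → x P: FIRST \ {ε} = { 'x' } — disjoint from FOLLOW(P)
  P → a P: FIRST \ {ε} = { 'a' } — disjoint from FOLLOW(P)
  P → B: FIRST \ {ε} = { } — disjoint from FOLLOW(P)

X: nullable alternative(s) X → ε; FOLLOW(X) = { $ }
  X → a B: FIRST \ {ε} = { 'a' } — disjoint from FOLLOW(X)
  X → ε: FIRST \ {ε} = { } — this is the only nullable alternative, skip
  X → B B x: FIRST \ {ε} = { 'x' } — disjoint from FOLLOW(X)

No FIRST/FOLLOW conflicts found.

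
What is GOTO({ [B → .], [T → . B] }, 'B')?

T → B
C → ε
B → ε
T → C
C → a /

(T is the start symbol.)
GOTO(I, 'B') = CLOSURE({ [A → αX.β] : [A → α.Xβ] ∈ I, X = 'B' })

Items with dot before 'B', with the dot advanced:
  [T → . B] → [T → B .]
Closure adds nothing (no advanced item has the dot before a non-terminal).

GOTO = { [T → B .] }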